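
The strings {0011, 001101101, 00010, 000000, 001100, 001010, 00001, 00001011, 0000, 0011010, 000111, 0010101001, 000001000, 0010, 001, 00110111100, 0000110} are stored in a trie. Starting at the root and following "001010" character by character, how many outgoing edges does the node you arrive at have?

1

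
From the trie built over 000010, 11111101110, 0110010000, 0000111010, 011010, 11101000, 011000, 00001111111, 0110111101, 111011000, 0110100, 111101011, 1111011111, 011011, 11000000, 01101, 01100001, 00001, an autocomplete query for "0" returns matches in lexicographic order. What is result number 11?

DFS of the "0" subtree visits, in order: "00001", "000010", "0000111010", "00001111111", "011000", "01100001", "0110010000", "01101", "011010", "0110100", "011011", "0110111101"
The 11th is 011011.

011011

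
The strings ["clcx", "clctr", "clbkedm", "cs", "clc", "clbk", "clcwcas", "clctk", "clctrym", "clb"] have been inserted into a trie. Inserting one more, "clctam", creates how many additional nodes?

"clct" is already a path in the trie; the remaining "am" must be added.
So 6 − 4 = 2 new nodes.

2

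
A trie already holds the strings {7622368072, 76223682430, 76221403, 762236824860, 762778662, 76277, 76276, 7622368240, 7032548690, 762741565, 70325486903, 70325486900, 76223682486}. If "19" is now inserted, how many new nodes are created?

2

Nothing in the trie begins with "1"; the whole of "19" is new.
2 − 0 = 2 new nodes.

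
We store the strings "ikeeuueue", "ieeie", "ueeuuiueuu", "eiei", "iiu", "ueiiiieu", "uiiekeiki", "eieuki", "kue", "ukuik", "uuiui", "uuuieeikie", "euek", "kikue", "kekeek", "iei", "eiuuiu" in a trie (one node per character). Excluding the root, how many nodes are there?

Trace insertions, counting only characters that open a new branch:
  "ikeeuueue" → 9 new (i, k, e, e, u, u, e, u, e)
  "ieeie" → prefix "i" already present; 4 new (e, e, i, e)
  "ueeuuiueuu" → 10 new (u, e, e, u, u, i, u, e, u, u)
  "eiei" → 4 new (e, i, e, i)
  "iiu" → prefix "i" already present; 2 new (i, u)
  "ueiiiieu" → prefix "ue" already present; 6 new (i, i, i, i, e, u)
  "uiiekeiki" → prefix "u" already present; 8 new (i, i, e, k, e, i, k, i)
  "eieuki" → prefix "eie" already present; 3 new (u, k, i)
  "kue" → 3 new (k, u, e)
  "ukuik" → prefix "u" already present; 4 new (k, u, i, k)
  "uuiui" → prefix "u" already present; 4 new (u, i, u, i)
  "uuuieeikie" → prefix "uu" already present; 8 new (u, i, e, e, i, k, i, e)
  "euek" → prefix "e" already present; 3 new (u, e, k)
  "kikue" → prefix "k" already present; 4 new (i, k, u, e)
  "kekeek" → prefix "k" already present; 5 new (e, k, e, e, k)
  "iei" → prefix "ie" already present; 1 new (i)
  "eiuuiu" → prefix "ei" already present; 4 new (u, u, i, u)
Total nodes = 9 + 4 + 10 + 4 + 2 + 6 + 8 + 3 + 3 + 4 + 4 + 8 + 3 + 4 + 5 + 1 + 4 = 82

82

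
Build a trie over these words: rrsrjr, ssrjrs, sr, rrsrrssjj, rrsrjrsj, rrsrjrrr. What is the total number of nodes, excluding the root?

22

Count nodes per top-level branch (shared prefixes stored once):
  'r'-branch (rrsrjr, rrsrjrrr, rrsrjrsj, rrsrrssjj): 15 nodes
  's'-branch (sr, ssrjrs): 7 nodes
Sum: 22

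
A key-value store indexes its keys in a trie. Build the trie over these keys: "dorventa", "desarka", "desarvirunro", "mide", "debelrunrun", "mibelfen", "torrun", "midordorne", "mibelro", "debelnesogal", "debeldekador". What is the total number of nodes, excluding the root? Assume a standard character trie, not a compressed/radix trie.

69

Insert word by word; a character creates a node only if that edge doesn't already exist:
  "dorventa" → 8 new (d, o, r, v, e, n, t, a)
  "desarka" → prefix "d" already present; 6 new (e, s, a, r, k, a)
  "desarvirunro" → prefix "desar" already present; 7 new (v, i, r, u, n, r, o)
  "mide" → 4 new (m, i, d, e)
  "debelrunrun" → prefix "de" already present; 9 new (b, e, l, r, u, n, r, u, n)
  "mibelfen" → prefix "mi" already present; 6 new (b, e, l, f, e, n)
  "torrun" → 6 new (t, o, r, r, u, n)
  "midordorne" → prefix "mid" already present; 7 new (o, r, d, o, r, n, e)
  "mibelro" → prefix "mibel" already present; 2 new (r, o)
  "debelnesogal" → prefix "debel" already present; 7 new (n, e, s, o, g, a, l)
  "debeldekador" → prefix "debel" already present; 7 new (d, e, k, a, d, o, r)
Total nodes = 8 + 6 + 7 + 4 + 9 + 6 + 6 + 7 + 2 + 7 + 7 = 69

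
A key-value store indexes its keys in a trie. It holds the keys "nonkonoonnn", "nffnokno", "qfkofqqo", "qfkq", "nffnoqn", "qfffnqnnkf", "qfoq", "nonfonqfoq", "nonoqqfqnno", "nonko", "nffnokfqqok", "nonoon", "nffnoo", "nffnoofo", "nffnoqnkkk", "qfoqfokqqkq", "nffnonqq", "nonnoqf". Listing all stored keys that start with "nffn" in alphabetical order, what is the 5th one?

nffnoofo

Words with prefix "nffn", in lexicographic order: "nffnokfqqok", "nffnokno", "nffnonqq", "nffnoo", "nffnoofo", "nffnoqn", "nffnoqnkkk"
The 5th is nffnoofo.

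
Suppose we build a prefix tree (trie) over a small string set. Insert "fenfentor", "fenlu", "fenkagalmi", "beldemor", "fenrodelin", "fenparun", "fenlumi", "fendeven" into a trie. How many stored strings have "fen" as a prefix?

7

Walk to "fen"; the words in its subtree are exactly those with that prefix.
Words under "fen": fendeven, fenfentor, fenkagalmi, fenlu, fenlumi, fenparun, fenrodelin
Count: 7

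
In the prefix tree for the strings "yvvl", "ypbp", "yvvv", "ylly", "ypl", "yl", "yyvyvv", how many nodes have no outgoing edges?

6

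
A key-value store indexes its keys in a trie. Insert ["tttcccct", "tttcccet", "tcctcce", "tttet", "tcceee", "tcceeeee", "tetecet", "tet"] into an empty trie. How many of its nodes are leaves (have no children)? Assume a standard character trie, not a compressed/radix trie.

6

A leaf is a node with no children — equivalently, the end of a word that is not a proper prefix of any other stored word.
Those words: "tcceeeee", "tcctcce", "tetecet", "tttcccct", "tttcccet", "tttet"
Leaf count: 6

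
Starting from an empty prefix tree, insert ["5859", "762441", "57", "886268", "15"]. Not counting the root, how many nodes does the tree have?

Count nodes per top-level branch (shared prefixes stored once):
  '1'-branch (15): 2 nodes
  '5'-branch (57, 5859): 5 nodes
  '7'-branch (762441): 6 nodes
  '8'-branch (886268): 6 nodes
Sum: 19

19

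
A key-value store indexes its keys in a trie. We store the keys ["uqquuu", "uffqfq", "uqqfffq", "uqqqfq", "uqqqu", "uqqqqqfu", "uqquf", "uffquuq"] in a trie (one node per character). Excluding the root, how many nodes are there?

Trie structure (* marks end of a word):
(root)
└─ u
   ├─ f
   │  └─ f
   │     └─ q
   │        ├─ f
   │        │  └─ q *
   │        └─ u
   │           └─ u
   │              └─ q *
   └─ q
      └─ q
         ├─ f
         │  └─ f
         │     └─ f
         │        └─ q *
         ├─ q
         │  ├─ f
         │  │  └─ q *
         │  ├─ q
         │  │  └─ q
         │  │     └─ f
         │  │        └─ u *
         │  └─ u *
         └─ u
            ├─ f *
            └─ u
               └─ u *
Counting every labelled node above: 27.

27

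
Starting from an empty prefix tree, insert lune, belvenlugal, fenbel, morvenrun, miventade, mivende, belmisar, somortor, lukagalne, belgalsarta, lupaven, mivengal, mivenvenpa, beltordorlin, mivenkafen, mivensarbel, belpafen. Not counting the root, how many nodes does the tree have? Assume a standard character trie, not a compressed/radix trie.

106

Insert word by word; a character creates a node only if that edge doesn't already exist:
  "lune" → 4 new (l, u, n, e)
  "belvenlugal" → 11 new (b, e, l, v, e, n, l, u, g, a, l)
  "fenbel" → 6 new (f, e, n, b, e, l)
  "morvenrun" → 9 new (m, o, r, v, e, n, r, u, n)
  "miventade" → prefix "m" already present; 8 new (i, v, e, n, t, a, d, e)
  "mivende" → prefix "miven" already present; 2 new (d, e)
  "belmisar" → prefix "bel" already present; 5 new (m, i, s, a, r)
  "somortor" → 8 new (s, o, m, o, r, t, o, r)
  "lukagalne" → prefix "lu" already present; 7 new (k, a, g, a, l, n, e)
  "belgalsarta" → prefix "bel" already present; 8 new (g, a, l, s, a, r, t, a)
  "lupaven" → prefix "lu" already present; 5 new (p, a, v, e, n)
  "mivengal" → prefix "miven" already present; 3 new (g, a, l)
  "mivenvenpa" → prefix "miven" already present; 5 new (v, e, n, p, a)
  "beltordorlin" → prefix "bel" already present; 9 new (t, o, r, d, o, r, l, i, n)
  "mivenkafen" → prefix "miven" already present; 5 new (k, a, f, e, n)
  "mivensarbel" → prefix "miven" already present; 6 new (s, a, r, b, e, l)
  "belpafen" → prefix "bel" already present; 5 new (p, a, f, e, n)
Total nodes = 4 + 11 + 6 + 9 + 8 + 2 + 5 + 8 + 7 + 8 + 5 + 3 + 5 + 9 + 5 + 6 + 5 = 106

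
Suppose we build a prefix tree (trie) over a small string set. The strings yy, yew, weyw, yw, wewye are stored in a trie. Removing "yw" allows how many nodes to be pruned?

1

Walk "yw" from the leaf back toward the root, removing each node that no remaining word uses.
The suffix "w" (1 node) is used only by "yw"; the node for "y" still has the child "y", so pruning stops there.
Nodes removed: 1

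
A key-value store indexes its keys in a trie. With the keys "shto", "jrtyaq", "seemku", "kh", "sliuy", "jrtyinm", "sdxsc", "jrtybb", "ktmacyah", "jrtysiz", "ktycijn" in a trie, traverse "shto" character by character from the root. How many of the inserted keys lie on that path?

Walk "shto" from the root; an end-of-word marker is hit whenever a stored word is a prefix of "shto".
Prefixes of the query that are stored words: "shto"
Count: 1

1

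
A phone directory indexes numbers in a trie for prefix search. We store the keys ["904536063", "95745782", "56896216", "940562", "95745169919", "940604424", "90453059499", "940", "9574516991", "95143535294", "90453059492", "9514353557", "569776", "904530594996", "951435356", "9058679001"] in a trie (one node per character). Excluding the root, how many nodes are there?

73

Insert word by word; a character creates a node only if that edge doesn't already exist:
  "904536063" → 9 new (9, 0, 4, 5, 3, 6, 0, 6, 3)
  "95745782" → prefix "9" already present; 7 new (5, 7, 4, 5, 7, 8, 2)
  "56896216" → 8 new (5, 6, 8, 9, 6, 2, 1, 6)
  "940562" → prefix "9" already present; 5 new (4, 0, 5, 6, 2)
  "95745169919" → prefix "95745" already present; 6 new (1, 6, 9, 9, 1, 9)
  "940604424" → prefix "940" already present; 6 new (6, 0, 4, 4, 2, 4)
  "90453059499" → prefix "90453" already present; 6 new (0, 5, 9, 4, 9, 9)
  "940" → prefix "940" already present; 0 new (none)
  "9574516991" → prefix "9574516991" already present; 0 new (none)
  "95143535294" → prefix "95" already present; 9 new (1, 4, 3, 5, 3, 5, 2, 9, 4)
  "90453059492" → prefix "9045305949" already present; 1 new (2)
  "9514353557" → prefix "95143535" already present; 2 new (5, 7)
  "569776" → prefix "56" already present; 4 new (9, 7, 7, 6)
  "904530594996" → prefix "90453059499" already present; 1 new (6)
  "951435356" → prefix "95143535" already present; 1 new (6)
  "9058679001" → prefix "90" already present; 8 new (5, 8, 6, 7, 9, 0, 0, 1)
Total nodes = 9 + 7 + 8 + 5 + 6 + 6 + 6 + 0 + 0 + 9 + 1 + 2 + 4 + 1 + 1 + 8 = 73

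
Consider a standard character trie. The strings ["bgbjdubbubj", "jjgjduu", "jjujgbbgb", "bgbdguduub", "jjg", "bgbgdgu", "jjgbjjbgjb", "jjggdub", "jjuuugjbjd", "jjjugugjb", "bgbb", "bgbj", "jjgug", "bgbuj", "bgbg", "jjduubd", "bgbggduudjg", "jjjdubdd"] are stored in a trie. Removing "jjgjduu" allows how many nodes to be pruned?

Walk "jjgjduu" from the leaf back toward the root, removing each node that no remaining word uses.
The suffix "jduu" (4 nodes) is used only by "jjgjduu"; the node for "jjg" still has the child "b", so pruning stops there.
Nodes removed: 4

4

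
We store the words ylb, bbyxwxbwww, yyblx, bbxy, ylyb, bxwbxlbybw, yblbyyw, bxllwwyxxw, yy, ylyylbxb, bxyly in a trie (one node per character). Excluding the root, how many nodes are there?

52

Insert word by word; a character creates a node only if that edge doesn't already exist:
  "ylb" → 3 new (y, l, b)
  "bbyxwxbwww" → 10 new (b, b, y, x, w, x, b, w, w, w)
  "yyblx" → prefix "y" already present; 4 new (y, b, l, x)
  "bbxy" → prefix "bb" already present; 2 new (x, y)
  "ylyb" → prefix "yl" already present; 2 new (y, b)
  "bxwbxlbybw" → prefix "b" already present; 9 new (x, w, b, x, l, b, y, b, w)
  "yblbyyw" → prefix "y" already present; 6 new (b, l, b, y, y, w)
  "bxllwwyxxw" → prefix "bx" already present; 8 new (l, l, w, w, y, x, x, w)
  "yy" → prefix "yy" already present; 0 new (none)
  "ylyylbxb" → prefix "yly" already present; 5 new (y, l, b, x, b)
  "bxyly" → prefix "bx" already present; 3 new (y, l, y)
Total nodes = 3 + 10 + 4 + 2 + 2 + 9 + 6 + 8 + 0 + 5 + 3 = 52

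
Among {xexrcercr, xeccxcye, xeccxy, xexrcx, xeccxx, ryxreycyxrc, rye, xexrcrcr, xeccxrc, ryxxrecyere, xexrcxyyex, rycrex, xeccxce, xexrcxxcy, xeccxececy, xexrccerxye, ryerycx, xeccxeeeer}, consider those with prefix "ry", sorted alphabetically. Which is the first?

rycrex

Filter for "ry…" and sort: "rycrex", "rye", "ryerycx", "ryxreycyxrc", "ryxxrecyere"
The 1st is rycrex.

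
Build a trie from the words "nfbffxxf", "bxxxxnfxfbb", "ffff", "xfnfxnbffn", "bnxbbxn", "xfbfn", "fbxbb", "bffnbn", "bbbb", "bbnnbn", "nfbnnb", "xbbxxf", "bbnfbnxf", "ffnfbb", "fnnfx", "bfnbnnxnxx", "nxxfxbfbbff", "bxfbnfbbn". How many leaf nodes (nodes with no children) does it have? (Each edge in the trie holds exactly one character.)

Leaves are exactly the stored words that no other stored word extends.
Those words: "bbbb", "bbnfbnxf", "bbnnbn", "bffnbn", "bfnbnnxnxx", "bnxbbxn", "bxfbnfbbn", "bxxxxnfxfbb", "fbxbb", "ffff", "ffnfbb", "fnnfx", "nfbffxxf", "nfbnnb", "nxxfxbfbbff", "xbbxxf", "xfbfn", "xfnfxnbffn"
Leaf count: 18

18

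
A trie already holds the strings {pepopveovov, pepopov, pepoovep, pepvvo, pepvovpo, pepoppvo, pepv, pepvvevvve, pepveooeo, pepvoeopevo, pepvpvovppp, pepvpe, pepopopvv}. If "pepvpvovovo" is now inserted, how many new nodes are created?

3

The longest prefix of "pepvpvovovo" already in the trie is "pepvpvov" (length 8).
New nodes needed: |"pepvpvovovo"| − 8 = 11 − 8 = 3.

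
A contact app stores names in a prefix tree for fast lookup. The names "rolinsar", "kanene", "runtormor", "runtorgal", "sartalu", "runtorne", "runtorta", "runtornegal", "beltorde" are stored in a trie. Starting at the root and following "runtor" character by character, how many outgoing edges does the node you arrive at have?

Follow the path "runtor" to its node, then look at its outgoing edges.
Distinct next characters after "runtor": g, m, n, t.
That node has 4 child edges.

4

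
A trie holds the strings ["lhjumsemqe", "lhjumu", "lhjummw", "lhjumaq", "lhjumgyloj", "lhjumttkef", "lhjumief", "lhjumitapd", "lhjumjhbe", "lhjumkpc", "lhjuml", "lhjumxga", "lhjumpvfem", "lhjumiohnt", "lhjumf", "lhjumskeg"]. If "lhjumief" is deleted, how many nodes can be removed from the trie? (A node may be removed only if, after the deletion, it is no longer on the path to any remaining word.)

After clearing the end-marker at "lhjumief", prune upward until reaching a node still needed by another word.
The suffix "ef" (2 nodes) is used only by "lhjumief"; the node for "lhjumi" still has the child "t", so pruning stops there.
Nodes removed: 2

2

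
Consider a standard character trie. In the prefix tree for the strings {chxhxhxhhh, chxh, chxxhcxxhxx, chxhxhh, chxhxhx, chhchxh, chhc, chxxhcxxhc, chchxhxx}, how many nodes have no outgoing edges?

Leaves are exactly the stored words that no other stored word extends.
Those words: "chchxhxx", "chhchxh", "chxhxhh", "chxhxhxhhh", "chxxhcxxhc", "chxxhcxxhxx"
Leaf count: 6

6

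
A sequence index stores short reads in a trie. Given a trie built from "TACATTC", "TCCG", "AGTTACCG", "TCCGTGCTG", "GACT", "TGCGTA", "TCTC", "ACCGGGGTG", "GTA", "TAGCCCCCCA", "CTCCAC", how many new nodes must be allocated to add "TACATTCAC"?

2

Walking "TACATTCAC" from the root, the first 7 characters ("TACATTC") follow existing edges; "A" is the first miss.
So 9 − 7 = 2 new nodes.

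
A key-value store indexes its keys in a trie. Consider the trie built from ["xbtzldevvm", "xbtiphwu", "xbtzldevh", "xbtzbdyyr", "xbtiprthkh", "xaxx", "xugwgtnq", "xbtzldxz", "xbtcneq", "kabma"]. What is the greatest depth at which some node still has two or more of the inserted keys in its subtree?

Equivalently: take the maximum, over all pairs, of their longest common prefix length.
"xbtzldevh" and "xbtzldevvm" agree on "xbtzldev" (8 characters) before diverging; nothing deeper is shared.
Longest shared-prefix length: 8

8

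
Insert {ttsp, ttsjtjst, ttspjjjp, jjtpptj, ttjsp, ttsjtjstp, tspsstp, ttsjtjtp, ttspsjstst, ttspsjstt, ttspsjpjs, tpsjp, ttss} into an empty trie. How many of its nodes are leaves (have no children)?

11

Leaves are exactly the stored words that no other stored word extends.
Those words: "jjtpptj", "tpsjp", "tspsstp", "ttjsp", "ttsjtjstp", "ttsjtjtp", "ttspjjjp", "ttspsjpjs", "ttspsjstst", "ttspsjstt", "ttss"
Leaf count: 11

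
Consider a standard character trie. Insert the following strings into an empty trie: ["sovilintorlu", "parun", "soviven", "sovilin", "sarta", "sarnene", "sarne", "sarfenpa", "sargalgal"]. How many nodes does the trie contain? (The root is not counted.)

39

Insert word by word; a character creates a node only if that edge doesn't already exist:
  "sovilintorlu" → 12 new (s, o, v, i, l, i, n, t, o, r, l, u)
  "parun" → 5 new (p, a, r, u, n)
  "soviven" → prefix "sovi" already present; 3 new (v, e, n)
  "sovilin" → prefix "sovilin" already present; 0 new (none)
  "sarta" → prefix "s" already present; 4 new (a, r, t, a)
  "sarnene" → prefix "sar" already present; 4 new (n, e, n, e)
  "sarne" → prefix "sarne" already present; 0 new (none)
  "sarfenpa" → prefix "sar" already present; 5 new (f, e, n, p, a)
  "sargalgal" → prefix "sar" already present; 6 new (g, a, l, g, a, l)
Total nodes = 12 + 5 + 3 + 0 + 4 + 4 + 0 + 5 + 6 = 39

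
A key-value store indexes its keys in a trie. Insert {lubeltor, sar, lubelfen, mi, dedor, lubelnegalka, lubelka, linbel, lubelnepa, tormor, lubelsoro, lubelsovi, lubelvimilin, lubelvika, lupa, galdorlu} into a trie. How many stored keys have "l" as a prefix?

11

Traverse to the node for "l", then collect every word in that subtree.
Matches: "linbel", "lubelfen", "lubelka", "lubelnegalka", "lubelnepa", "lubelsoro", "lubelsovi", "lubeltor", "lubelvika", "lubelvimilin", "lupa"
Count: 11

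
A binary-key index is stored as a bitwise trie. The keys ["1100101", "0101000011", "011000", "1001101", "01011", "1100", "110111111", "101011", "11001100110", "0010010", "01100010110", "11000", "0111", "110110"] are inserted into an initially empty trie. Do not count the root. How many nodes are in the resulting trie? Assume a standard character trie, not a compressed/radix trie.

58

Insert word by word; a character creates a node only if that edge doesn't already exist:
  "1100101" → 7 new (1, 1, 0, 0, 1, 0, 1)
  "0101000011" → 10 new (0, 1, 0, 1, 0, 0, 0, 0, 1, 1)
  "011000" → prefix "01" already present; 4 new (1, 0, 0, 0)
  "1001101" → prefix "1" already present; 6 new (0, 0, 1, 1, 0, 1)
  "01011" → prefix "0101" already present; 1 new (1)
  "1100" → prefix "1100" already present; 0 new (none)
  "110111111" → prefix "110" already present; 6 new (1, 1, 1, 1, 1, 1)
  "101011" → prefix "10" already present; 4 new (1, 0, 1, 1)
  "11001100110" → prefix "11001" already present; 6 new (1, 0, 0, 1, 1, 0)
  "0010010" → prefix "0" already present; 6 new (0, 1, 0, 0, 1, 0)
  "01100010110" → prefix "011000" already present; 5 new (1, 0, 1, 1, 0)
  "11000" → prefix "1100" already present; 1 new (0)
  "0111" → prefix "011" already present; 1 new (1)
  "110110" → prefix "11011" already present; 1 new (0)
Total nodes = 7 + 10 + 4 + 6 + 1 + 0 + 6 + 4 + 6 + 6 + 5 + 1 + 1 + 1 = 58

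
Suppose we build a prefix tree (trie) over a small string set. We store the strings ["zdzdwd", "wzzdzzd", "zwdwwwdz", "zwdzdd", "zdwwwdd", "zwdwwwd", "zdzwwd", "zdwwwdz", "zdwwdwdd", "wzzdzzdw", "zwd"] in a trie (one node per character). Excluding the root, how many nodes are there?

Insert word by word; a character creates a node only if that edge doesn't already exist:
  "zdzdwd" → 6 new (z, d, z, d, w, d)
  "wzzdzzd" → 7 new (w, z, z, d, z, z, d)
  "zwdwwwdz" → prefix "z" already present; 7 new (w, d, w, w, w, d, z)
  "zwdzdd" → prefix "zwd" already present; 3 new (z, d, d)
  "zdwwwdd" → prefix "zd" already present; 5 new (w, w, w, d, d)
  "zwdwwwd" → prefix "zwdwwwd" already present; 0 new (none)
  "zdzwwd" → prefix "zdz" already present; 3 new (w, w, d)
  "zdwwwdz" → prefix "zdwwwd" already present; 1 new (z)
  "zdwwdwdd" → prefix "zdww" already present; 4 new (d, w, d, d)
  "wzzdzzdw" → prefix "wzzdzzd" already present; 1 new (w)
  "zwd" → prefix "zwd" already present; 0 new (none)
Total nodes = 6 + 7 + 7 + 3 + 5 + 0 + 3 + 1 + 4 + 1 + 0 = 37

37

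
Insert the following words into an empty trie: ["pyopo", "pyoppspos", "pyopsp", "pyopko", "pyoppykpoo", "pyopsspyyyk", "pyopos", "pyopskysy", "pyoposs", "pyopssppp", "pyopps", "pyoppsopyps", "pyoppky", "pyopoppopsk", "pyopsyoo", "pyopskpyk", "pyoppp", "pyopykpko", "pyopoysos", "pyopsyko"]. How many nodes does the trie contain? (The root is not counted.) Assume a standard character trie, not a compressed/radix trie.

Insert word by word; a character creates a node only if that edge doesn't already exist:
  "pyopo" → 5 new (p, y, o, p, o)
  "pyoppspos" → prefix "pyop" already present; 5 new (p, s, p, o, s)
  "pyopsp" → prefix "pyop" already present; 2 new (s, p)
  "pyopko" → prefix "pyop" already present; 2 new (k, o)
  "pyoppykpoo" → prefix "pyopp" already present; 5 new (y, k, p, o, o)
  "pyopsspyyyk" → prefix "pyops" already present; 6 new (s, p, y, y, y, k)
  "pyopos" → prefix "pyopo" already present; 1 new (s)
  "pyopskysy" → prefix "pyops" already present; 4 new (k, y, s, y)
  "pyoposs" → prefix "pyopos" already present; 1 new (s)
  "pyopssppp" → prefix "pyopssp" already present; 2 new (p, p)
  "pyopps" → prefix "pyopps" already present; 0 new (none)
  "pyoppsopyps" → prefix "pyopps" already present; 5 new (o, p, y, p, s)
  "pyoppky" → prefix "pyopp" already present; 2 new (k, y)
  "pyopoppopsk" → prefix "pyopo" already present; 6 new (p, p, o, p, s, k)
  "pyopsyoo" → prefix "pyops" already present; 3 new (y, o, o)
  "pyopskpyk" → prefix "pyopsk" already present; 3 new (p, y, k)
  "pyoppp" → prefix "pyopp" already present; 1 new (p)
  "pyopykpko" → prefix "pyop" already present; 5 new (y, k, p, k, o)
  "pyopoysos" → prefix "pyopo" already present; 4 new (y, s, o, s)
  "pyopsyko" → prefix "pyopsy" already present; 2 new (k, o)
Total nodes = 5 + 5 + 2 + 2 + 5 + 6 + 1 + 4 + 1 + 2 + 0 + 5 + 2 + 6 + 3 + 3 + 1 + 5 + 4 + 2 = 64

64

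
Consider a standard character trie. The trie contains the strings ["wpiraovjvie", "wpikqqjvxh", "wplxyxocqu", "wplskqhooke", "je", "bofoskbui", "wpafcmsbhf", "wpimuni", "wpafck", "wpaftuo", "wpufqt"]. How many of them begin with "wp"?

Traverse to the node for "wp", then collect every word in that subtree.
Words under "wp": wpafck, wpafcmsbhf, wpaftuo, wpikqqjvxh, wpimuni, wpiraovjvie, wplskqhooke, wplxyxocqu, wpufqt
Count: 9

9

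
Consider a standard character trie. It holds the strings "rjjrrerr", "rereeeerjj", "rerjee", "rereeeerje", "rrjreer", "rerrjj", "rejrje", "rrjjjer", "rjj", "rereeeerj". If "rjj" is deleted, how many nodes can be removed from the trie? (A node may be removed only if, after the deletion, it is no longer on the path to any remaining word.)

A node on "rjj"'s path can go only if nothing else ends at it or branches off below it.
Every node on "rjj" is still needed (e.g. by "rjjrrerr"), so nothing is freed.
Nodes removed: 0

0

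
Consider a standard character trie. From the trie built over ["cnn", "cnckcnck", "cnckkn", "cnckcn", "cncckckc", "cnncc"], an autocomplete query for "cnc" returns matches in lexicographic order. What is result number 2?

Filter for "cnc…" and sort: "cncckckc", "cnckcn", "cnckcnck", "cnckkn"
Position 2: cnckcn

cnckcn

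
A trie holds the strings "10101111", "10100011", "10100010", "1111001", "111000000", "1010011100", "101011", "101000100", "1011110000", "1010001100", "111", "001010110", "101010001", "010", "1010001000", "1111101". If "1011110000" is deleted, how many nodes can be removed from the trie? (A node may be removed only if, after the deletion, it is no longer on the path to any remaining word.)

7

A node on "1011110000"'s path can go only if nothing else ends at it or branches off below it.
The suffix "1110000" (7 nodes) is used only by "1011110000"; the node for "101" still has the child "0", so pruning stops there.
Nodes removed: 7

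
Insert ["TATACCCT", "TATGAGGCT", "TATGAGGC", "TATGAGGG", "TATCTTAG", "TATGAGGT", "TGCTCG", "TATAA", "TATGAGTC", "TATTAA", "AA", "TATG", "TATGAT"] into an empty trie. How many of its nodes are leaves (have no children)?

Leaves are exactly the stored words that no other stored word extends.
Those words: "AA", "TATAA", "TATACCCT", "TATCTTAG", "TATGAGGCT", "TATGAGGG", "TATGAGGT", "TATGAGTC", "TATGAT", "TATTAA", "TGCTCG"
Leaf count: 11

11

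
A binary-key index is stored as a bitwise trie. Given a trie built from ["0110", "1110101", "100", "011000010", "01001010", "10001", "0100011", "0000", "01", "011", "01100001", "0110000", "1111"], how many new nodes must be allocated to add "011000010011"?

The longest prefix of "011000010011" already in the trie is "011000010" (length 9).
So 12 − 9 = 3 new nodes.

3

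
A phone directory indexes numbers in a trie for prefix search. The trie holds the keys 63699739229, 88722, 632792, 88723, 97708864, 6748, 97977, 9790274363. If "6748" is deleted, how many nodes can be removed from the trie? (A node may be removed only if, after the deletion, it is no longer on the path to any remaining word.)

A node on "6748"'s path can go only if nothing else ends at it or branches off below it.
The suffix "748" (3 nodes) is used only by "6748"; the node for "6" still has the child "3", so pruning stops there.
Nodes removed: 3

3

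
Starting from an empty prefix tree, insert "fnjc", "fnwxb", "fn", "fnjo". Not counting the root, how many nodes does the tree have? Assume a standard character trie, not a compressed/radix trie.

8

Trie structure (* marks end of a word):
(root)
└─ f
   └─ n *
      ├─ j
      │  ├─ c *
      │  └─ o *
      └─ w
         └─ x
            └─ b *
Counting every labelled node above: 8.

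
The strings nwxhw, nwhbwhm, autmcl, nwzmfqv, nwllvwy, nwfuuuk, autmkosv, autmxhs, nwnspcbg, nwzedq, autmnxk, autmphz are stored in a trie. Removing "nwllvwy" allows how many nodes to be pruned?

5

Walk "nwllvwy" from the leaf back toward the root, removing each node that no remaining word uses.
The suffix "llvwy" (5 nodes) is used only by "nwllvwy"; the node for "nw" still has the child "x", so pruning stops there.
Nodes removed: 5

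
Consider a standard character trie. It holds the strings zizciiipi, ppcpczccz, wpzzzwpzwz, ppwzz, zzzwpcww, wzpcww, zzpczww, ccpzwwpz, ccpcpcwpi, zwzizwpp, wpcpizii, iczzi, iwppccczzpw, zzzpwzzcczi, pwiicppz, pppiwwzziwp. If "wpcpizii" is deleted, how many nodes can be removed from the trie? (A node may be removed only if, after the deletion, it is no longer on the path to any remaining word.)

6

Walk "wpcpizii" from the leaf back toward the root, removing each node that no remaining word uses.
The suffix "cpizii" (6 nodes) is used only by "wpcpizii"; the node for "wp" still has the child "z", so pruning stops there.
Nodes removed: 6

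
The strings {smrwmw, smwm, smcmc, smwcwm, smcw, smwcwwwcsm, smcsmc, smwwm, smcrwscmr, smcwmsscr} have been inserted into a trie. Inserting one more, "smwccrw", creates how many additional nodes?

Walking "smwccrw" from the root, the first 4 characters ("smwc") follow existing edges; "c" is the first miss.
So 7 − 4 = 3 new nodes.

3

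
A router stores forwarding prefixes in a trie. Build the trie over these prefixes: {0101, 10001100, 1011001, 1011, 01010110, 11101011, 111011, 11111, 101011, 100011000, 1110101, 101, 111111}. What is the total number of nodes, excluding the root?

Trie structure (* marks end of a word):
(root)
├─ 0
│  └─ 1
│     └─ 0
│        └─ 1 *
│           └─ 0
│              └─ 1
│                 └─ 1
│                    └─ 0 *
└─ 1
   ├─ 0
   │  ├─ 0
   │  │  └─ 0
   │  │     └─ 1
   │  │        └─ 1
   │  │           └─ 0
   │  │              └─ 0 *
   │  │                 └─ 0 *
   │  └─ 1 *
   │     ├─ 0
   │     │  └─ 1
   │     │     └─ 1 *
   │     └─ 1 *
   │        └─ 0
   │           └─ 0
   │              └─ 1 *
   └─ 1
      └─ 1
         ├─ 0
         │  └─ 1
         │     ├─ 0
         │     │  └─ 1 *
         │     │     └─ 1 *
         │     └─ 1 *
         └─ 1
            └─ 1 *
               └─ 1 *
Counting every labelled node above: 36.

36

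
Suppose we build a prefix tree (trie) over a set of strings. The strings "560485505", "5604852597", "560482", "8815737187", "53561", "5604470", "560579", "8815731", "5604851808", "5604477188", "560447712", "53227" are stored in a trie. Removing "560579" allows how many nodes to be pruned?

After clearing the end-marker at "560579", prune upward until reaching a node still needed by another word.
The suffix "579" (3 nodes) is used only by "560579"; the node for "560" still has the child "4", so pruning stops there.
Nodes removed: 3

3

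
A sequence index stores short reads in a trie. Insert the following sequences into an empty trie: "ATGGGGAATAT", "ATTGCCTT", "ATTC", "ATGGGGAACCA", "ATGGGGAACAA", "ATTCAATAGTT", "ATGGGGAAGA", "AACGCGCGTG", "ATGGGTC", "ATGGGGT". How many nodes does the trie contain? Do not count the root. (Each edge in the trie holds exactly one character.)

Count nodes per top-level branch (shared prefixes stored once):
  'A'-branch (AACGCGCGTG, ATGGGGAACAA, ATGGGGAACCA, ATGGGGAAGA, ATGGGGAATAT, ATGGGGT, ATGGGTC, ATTC, ATTCAATAGTT, ATTGCCTT): 44 nodes
Sum: 44

44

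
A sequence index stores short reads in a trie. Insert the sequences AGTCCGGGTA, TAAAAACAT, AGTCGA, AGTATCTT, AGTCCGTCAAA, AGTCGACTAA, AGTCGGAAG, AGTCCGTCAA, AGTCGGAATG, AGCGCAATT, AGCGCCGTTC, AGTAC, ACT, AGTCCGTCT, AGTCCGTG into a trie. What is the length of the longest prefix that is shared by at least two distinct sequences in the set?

10

The deepest shared node is where two words last agree before diverging.
e.g. "AGTCCGTCAA" and "AGTCCGTCAAA" share the prefix "AGTCCGTCAA" of length 10; no pair shares a longer one.
Longest shared-prefix length: 10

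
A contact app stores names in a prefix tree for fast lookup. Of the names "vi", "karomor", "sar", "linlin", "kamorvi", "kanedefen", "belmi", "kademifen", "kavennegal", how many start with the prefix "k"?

5

Filter for entries beginning with "k":
Matches: "kademifen", "kamorvi", "kanedefen", "karomor", "kavennegal"
Count: 5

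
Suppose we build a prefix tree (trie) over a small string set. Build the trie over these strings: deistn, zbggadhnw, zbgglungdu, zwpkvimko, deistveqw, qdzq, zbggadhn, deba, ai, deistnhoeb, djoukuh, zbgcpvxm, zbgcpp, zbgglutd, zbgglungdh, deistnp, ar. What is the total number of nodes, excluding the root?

Count nodes per top-level branch (shared prefixes stored once):
  'a'-branch (ai, ar): 3 nodes
  'd'-branch (deba, deistn, deistnhoeb, deistnp, deistveqw, djoukuh): 23 nodes
  'q'-branch (qdzq): 4 nodes
  'z'-branch (zbgcpp, zbgcpvxm, zbggadhn, zbggadhnw, zbgglungdh, zbgglungdu, zbgglutd, zwpkvimko): 32 nodes
Sum: 62

62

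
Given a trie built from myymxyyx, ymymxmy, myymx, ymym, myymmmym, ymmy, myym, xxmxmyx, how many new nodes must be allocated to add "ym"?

"ym" is already a full path in the trie; only an end-marker is added.
No new nodes are needed: 0.

0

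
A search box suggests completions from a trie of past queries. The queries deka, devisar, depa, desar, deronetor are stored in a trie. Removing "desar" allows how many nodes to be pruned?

Walk "desar" from the leaf back toward the root, removing each node that no remaining word uses.
The suffix "sar" (3 nodes) is used only by "desar"; the node for "de" still has the child "k", so pruning stops there.
Nodes removed: 3

3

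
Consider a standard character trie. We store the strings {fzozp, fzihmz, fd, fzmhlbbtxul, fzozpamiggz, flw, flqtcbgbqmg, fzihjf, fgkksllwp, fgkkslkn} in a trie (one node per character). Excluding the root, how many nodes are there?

48

Insert word by word; a character creates a node only if that edge doesn't already exist:
  "fzozp" → 5 new (f, z, o, z, p)
  "fzihmz" → prefix "fz" already present; 4 new (i, h, m, z)
  "fd" → prefix "f" already present; 1 new (d)
  "fzmhlbbtxul" → prefix "fz" already present; 9 new (m, h, l, b, b, t, x, u, l)
  "fzozpamiggz" → prefix "fzozp" already present; 6 new (a, m, i, g, g, z)
  "flw" → prefix "f" already present; 2 new (l, w)
  "flqtcbgbqmg" → prefix "fl" already present; 9 new (q, t, c, b, g, b, q, m, g)
  "fzihjf" → prefix "fzih" already present; 2 new (j, f)
  "fgkksllwp" → prefix "f" already present; 8 new (g, k, k, s, l, l, w, p)
  "fgkkslkn" → prefix "fgkksl" already present; 2 new (k, n)
Total nodes = 5 + 4 + 1 + 9 + 6 + 2 + 9 + 2 + 8 + 2 = 48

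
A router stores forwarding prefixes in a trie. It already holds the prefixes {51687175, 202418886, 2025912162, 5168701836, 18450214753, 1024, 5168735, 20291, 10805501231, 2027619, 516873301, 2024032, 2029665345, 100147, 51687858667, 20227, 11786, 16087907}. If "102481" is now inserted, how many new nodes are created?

2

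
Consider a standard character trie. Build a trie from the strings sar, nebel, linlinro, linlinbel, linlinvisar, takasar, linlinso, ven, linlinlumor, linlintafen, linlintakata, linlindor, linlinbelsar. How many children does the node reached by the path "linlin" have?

The children of the "linlin" node are the distinct next characters among strings starting with "linlin".
Characters that immediately follow "linlin" among the stored strings: {b, d, l, r, s, t, v}.
That node has 7 child edges.

7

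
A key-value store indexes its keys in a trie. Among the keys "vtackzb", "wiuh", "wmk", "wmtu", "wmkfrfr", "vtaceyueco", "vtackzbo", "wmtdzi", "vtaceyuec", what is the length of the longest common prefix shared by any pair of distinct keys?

Look for the deepest trie node that still has at least two words in its subtree.
"vtaceyuec" and "vtaceyueco" agree on "vtaceyuec" (9 characters) before diverging; nothing deeper is shared.
Longest shared-prefix length: 9

9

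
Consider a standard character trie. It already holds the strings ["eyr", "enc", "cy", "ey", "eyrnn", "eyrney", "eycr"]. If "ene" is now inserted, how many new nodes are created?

1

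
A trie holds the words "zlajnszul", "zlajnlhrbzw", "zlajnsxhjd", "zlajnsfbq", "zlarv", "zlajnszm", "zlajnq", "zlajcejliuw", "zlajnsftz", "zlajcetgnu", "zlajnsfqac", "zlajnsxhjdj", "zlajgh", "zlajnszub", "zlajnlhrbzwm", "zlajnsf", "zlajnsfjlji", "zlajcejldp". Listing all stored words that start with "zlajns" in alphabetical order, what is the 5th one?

Filter for "zlajns…" and sort: "zlajnsf", "zlajnsfbq", "zlajnsfjlji", "zlajnsfqac", "zlajnsftz", "zlajnsxhjd", "zlajnsxhjdj", "zlajnszm", "zlajnszub", "zlajnszul"
The 5th is zlajnsftz.

zlajnsftz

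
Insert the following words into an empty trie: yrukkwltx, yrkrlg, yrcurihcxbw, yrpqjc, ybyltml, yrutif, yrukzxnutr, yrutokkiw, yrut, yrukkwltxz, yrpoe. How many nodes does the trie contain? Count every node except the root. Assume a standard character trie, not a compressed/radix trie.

For each word, the new-node count is its length minus the longest prefix already in the trie:
  "yrukkwltx" → 9 new (y, r, u, k, k, w, l, t, x)
  "yrkrlg" → prefix "yr" already present; 4 new (k, r, l, g)
  "yrcurihcxbw" → prefix "yr" already present; 9 new (c, u, r, i, h, c, x, b, w)
  "yrpqjc" → prefix "yr" already present; 4 new (p, q, j, c)
  "ybyltml" → prefix "y" already present; 6 new (b, y, l, t, m, l)
  "yrutif" → prefix "yru" already present; 3 new (t, i, f)
  "yrukzxnutr" → prefix "yruk" already present; 6 new (z, x, n, u, t, r)
  "yrutokkiw" → prefix "yrut" already present; 5 new (o, k, k, i, w)
  "yrut" → prefix "yrut" already present; 0 new (none)
  "yrukkwltxz" → prefix "yrukkwltx" already present; 1 new (z)
  "yrpoe" → prefix "yrp" already present; 2 new (o, e)
Total nodes = 9 + 4 + 9 + 4 + 6 + 3 + 6 + 5 + 0 + 1 + 2 = 49

49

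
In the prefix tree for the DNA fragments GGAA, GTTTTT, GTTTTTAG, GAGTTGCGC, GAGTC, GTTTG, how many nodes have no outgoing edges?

Leaves are exactly the stored words that no other stored word extends.
Those words: "GAGTC", "GAGTTGCGC", "GGAA", "GTTTG", "GTTTTTAG"
Leaf count: 5

5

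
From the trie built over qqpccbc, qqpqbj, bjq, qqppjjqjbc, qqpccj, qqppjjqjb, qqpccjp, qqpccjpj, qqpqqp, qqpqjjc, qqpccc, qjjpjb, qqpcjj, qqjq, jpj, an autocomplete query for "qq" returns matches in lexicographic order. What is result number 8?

Filter for "qq…" and sort: "qqjq", "qqpccbc", "qqpccc", "qqpccj", "qqpccjp", "qqpccjpj", "qqpcjj", "qqppjjqjb", "qqppjjqjbc", "qqpqbj", "qqpqjjc", "qqpqqp"
Position 8: qqppjjqjb

qqppjjqjb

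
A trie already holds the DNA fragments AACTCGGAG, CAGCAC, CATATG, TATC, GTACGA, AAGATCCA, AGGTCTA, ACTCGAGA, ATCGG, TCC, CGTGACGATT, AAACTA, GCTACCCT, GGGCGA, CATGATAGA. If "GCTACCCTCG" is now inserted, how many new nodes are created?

2

The longest prefix of "GCTACCCTCG" already in the trie is "GCTACCCT" (length 8).
Each of the 2 remaining characters creates one node.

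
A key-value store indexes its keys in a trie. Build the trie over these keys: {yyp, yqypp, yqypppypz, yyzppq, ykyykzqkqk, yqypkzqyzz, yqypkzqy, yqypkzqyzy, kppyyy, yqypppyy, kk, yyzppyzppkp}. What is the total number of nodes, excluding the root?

Count nodes per top-level branch (shared prefixes stored once):
  'k'-branch (kk, kppyyy): 7 nodes
  'y'-branch (ykyykzqkqk, yqypkzqy, yqypkzqyzy, yqypkzqyzz, yqypp, yqypppypz, yqypppyy, yyp, yyzppq, yyzppyzppkp): 38 nodes
Sum: 45

45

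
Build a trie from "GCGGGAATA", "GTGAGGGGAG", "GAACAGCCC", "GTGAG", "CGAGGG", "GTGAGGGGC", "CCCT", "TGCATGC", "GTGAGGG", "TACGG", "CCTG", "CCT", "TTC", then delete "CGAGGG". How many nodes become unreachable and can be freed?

A node on "CGAGGG"'s path can go only if nothing else ends at it or branches off below it.
The suffix "GAGGG" (5 nodes) is used only by "CGAGGG"; the node for "C" still has the child "C", so pruning stops there.
Nodes removed: 5

5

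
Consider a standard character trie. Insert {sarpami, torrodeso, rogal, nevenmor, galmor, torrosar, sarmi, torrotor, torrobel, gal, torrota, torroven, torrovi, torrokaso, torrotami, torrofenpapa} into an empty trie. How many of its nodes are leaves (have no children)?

14

A leaf is a node with no children — equivalently, the end of a word that is not a proper prefix of any other stored word.
Those words: "galmor", "nevenmor", "rogal", "sarmi", "sarpami", "torrobel", "torrodeso", "torrofenpapa", "torrokaso", "torrosar", "torrotami", "torrotor", "torroven", "torrovi"
Leaf count: 14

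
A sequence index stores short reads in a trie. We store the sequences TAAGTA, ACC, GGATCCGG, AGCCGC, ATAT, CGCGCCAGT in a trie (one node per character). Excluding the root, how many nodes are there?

Trie structure (* marks end of a word):
(root)
├─ A
│  ├─ C
│  │  └─ C *
│  ├─ G
│  │  └─ C
│  │     └─ C
│  │        └─ G
│  │           └─ C *
│  └─ T
│     └─ A
│        └─ T *
├─ C
│  └─ G
│     └─ C
│        └─ G
│           └─ C
│              └─ C
│                 └─ A
│                    └─ G
│                       └─ T *
├─ G
│  └─ G
│     └─ A
│        └─ T
│           └─ C
│              └─ C
│                 └─ G
│                    └─ G *
└─ T
   └─ A
      └─ A
         └─ G
            └─ T
               └─ A *
Counting every labelled node above: 34.

34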